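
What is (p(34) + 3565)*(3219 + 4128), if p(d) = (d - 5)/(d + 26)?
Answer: 523912121/20 ≈ 2.6196e+7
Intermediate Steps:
p(d) = (-5 + d)/(26 + d)
(p(34) + 3565)*(3219 + 4128) = ((-5 + 34)/(26 + 34) + 3565)*(3219 + 4128) = (29/60 + 3565)*7347 = (213929/60)*7347 = 523912121/20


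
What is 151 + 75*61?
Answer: 4726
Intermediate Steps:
151 + 75*61 = 151 + 4575 = 4726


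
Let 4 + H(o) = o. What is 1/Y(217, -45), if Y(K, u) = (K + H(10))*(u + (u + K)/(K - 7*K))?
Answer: -651/6551963 ≈ -9.9360e-5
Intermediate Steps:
H(o) = -4 + o
Y(K, u) = (6 + K)*(u - (K + u)/(6*K)) (Y(K, u) = (K + (-4 + 10))*(u + (u + K)/(K - 7*K)) = (K + 6)*(u + (K + u)/((-6*K))) = (6 + K)*(u + (K + u)*(-1/(6*K))) = (6 + K)*(u - (K + u)/(6*K)))
1/Y(217, -45) = 1/(-1 - 1/6*217 + (35/6)*(-45) + 217*(-45) - 1*(-45)/217) = 1/(-1 - 217/6 - 525/2 - 9765 - 1*(-45)*1/217) = 1/(-1 - 217/6 - 525/2 - 9765 + 45/217) = 1/(-6551963/651) = -651/6551963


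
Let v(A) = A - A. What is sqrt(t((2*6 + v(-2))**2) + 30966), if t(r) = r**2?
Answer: sqrt(51702) ≈ 227.38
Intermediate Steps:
v(A) = 0
sqrt(t((2*6 + v(-2))**2) + 30966) = sqrt(((2*6 + 0)**2)**2 + 30966) = sqrt(((12 + 0)**2)**2 + 30966) = sqrt((12**2)**2 + 30966) = sqrt(144**2 + 30966) = sqrt(20736 + 30966) = sqrt(51702)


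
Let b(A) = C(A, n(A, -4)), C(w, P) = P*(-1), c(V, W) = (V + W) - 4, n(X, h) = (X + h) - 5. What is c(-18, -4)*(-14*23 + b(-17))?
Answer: 7696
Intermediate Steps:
n(X, h) = -5 + X + h
c(V, W) = -4 + V + W
C(w, P) = -P
b(A) = 9 - A (b(A) = -(-5 + A - 4) = -(-9 + A) = 9 - A)
c(-18, -4)*(-14*23 + b(-17)) = (-4 - 18 - 4)*(-14*23 + (9 - 1*(-17))) = -26*(-322 + (9 + 17)) = -26*(-322 + 26) = -26*(-296) = 7696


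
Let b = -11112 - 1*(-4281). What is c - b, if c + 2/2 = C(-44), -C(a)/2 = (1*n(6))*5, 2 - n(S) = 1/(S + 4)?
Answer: 6811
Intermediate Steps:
n(S) = 2 - 1/(4 + S) (n(S) = 2 - 1/(S + 4) = 2 - 1/(4 + S))
b = -6831 (b = -11112 + 4281 = -6831)
C(a) = -19 (C(a) = -2*1*((7 + 2*6)/(4 + 6))*5 = -2*1*((7 + 12)/10)*5 = -2*1*((1/10)*19)*5 = -2*1*(19/10)*5 = -19*5/5 = -2*19/2 = -19)
c = -20 (c = -1 - 19 = -20)
c - b = -20 - 1*(-6831) = -20 + 6831 = 6811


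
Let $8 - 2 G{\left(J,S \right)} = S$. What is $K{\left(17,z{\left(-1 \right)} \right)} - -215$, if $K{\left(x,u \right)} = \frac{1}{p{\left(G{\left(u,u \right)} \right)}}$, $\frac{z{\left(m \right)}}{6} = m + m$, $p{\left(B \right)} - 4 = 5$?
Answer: $\frac{1936}{9} \approx 215.11$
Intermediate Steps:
$G{\left(J,S \right)} = 4 - \frac{S}{2}$
$p{\left(B \right)} = 9$ ($p{\left(B \right)} = 4 + 5 = 9$)
$z{\left(m \right)} = 12 m$ ($z{\left(m \right)} = 6 \left(m + m\right) = 6 \cdot 2 m = 12 m$)
$K{\left(x,u \right)} = \frac{1}{9}$
$K{\left(17,z{\left(-1 \right)} \right)} - -215 = \frac{1}{9} - -215 = \frac{1}{9} + 215 = \frac{1936}{9}$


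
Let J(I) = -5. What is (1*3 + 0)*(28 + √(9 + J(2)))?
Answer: 90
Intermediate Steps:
(1*3 + 0)*(28 + √(9 + J(2))) = (1*3 + 0)*(28 + √(9 - 5)) = (3 + 0)*(28 + √4) = 3*(28 + 2) = 3*30 = 90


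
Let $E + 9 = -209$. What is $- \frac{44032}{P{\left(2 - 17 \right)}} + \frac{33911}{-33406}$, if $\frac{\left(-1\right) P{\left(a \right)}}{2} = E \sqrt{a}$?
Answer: $- \frac{33911}{33406} + \frac{11008 i \sqrt{15}}{1635} \approx -1.0151 + 26.076 i$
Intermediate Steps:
$E = -218$ ($E = -9 - 209 = -218$)
$P{\left(a \right)} = 436 \sqrt{a}$ ($P{\left(a \right)} = - 2 \left(- 218 \sqrt{a}\right) = 436 \sqrt{a}$)
$- \frac{44032}{P{\left(2 - 17 \right)}} + \frac{33911}{-33406} = - \frac{44032}{436 \sqrt{2 - 17}} + \frac{33911}{-33406} = - \frac{44032}{436 \sqrt{-15}} + 33911 \left(- \frac{1}{33406}\right) = - \frac{44032}{436 i \sqrt{15}} - \frac{33911}{33406} = - 44032 \left(- \frac{i \sqrt{15}}{6540}\right) - \frac{33911}{33406} = \frac{11008 i \sqrt{15}}{1635} - \frac{33911}{33406} = - \frac{33911}{33406} + \frac{11008 i \sqrt{15}}{1635}$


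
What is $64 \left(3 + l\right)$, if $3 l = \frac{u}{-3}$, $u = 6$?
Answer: $\frac{448}{3} \approx 149.33$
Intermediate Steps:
$l = - \frac{2}{3}$ ($l = \frac{6 \frac{1}{-3}}{3} = \frac{6 \left(- \frac{1}{3}\right)}{3} = \frac{1}{3} \left(-2\right) = - \frac{2}{3} \approx -0.66667$)
$64 \left(3 + l\right) = 64 \left(3 - \frac{2}{3}\right) = 64 \cdot \frac{7}{3} = \frac{448}{3}$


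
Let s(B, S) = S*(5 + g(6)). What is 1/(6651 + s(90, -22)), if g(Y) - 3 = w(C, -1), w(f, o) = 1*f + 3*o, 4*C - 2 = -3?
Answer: 2/13093 ≈ 0.00015275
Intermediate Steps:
C = -1/4 (C = 1/2 + (1/4)*(-3) = 1/2 - 3/4 = -1/4 ≈ -0.25000)
w(f, o) = f + 3*o
g(Y) = -1/4 (g(Y) = 3 + (-1/4 + 3*(-1)) = 3 + (-1/4 - 3) = 3 - 13/4 = -1/4)
s(B, S) = 19*S/4 (s(B, S) = S*(5 - 1/4) = S*(19/4) = 19*S/4)
1/(6651 + s(90, -22)) = 1/(6651 + (19/4)*(-22)) = 1/(6651 - 209/2) = 1/(13093/2) = 2/13093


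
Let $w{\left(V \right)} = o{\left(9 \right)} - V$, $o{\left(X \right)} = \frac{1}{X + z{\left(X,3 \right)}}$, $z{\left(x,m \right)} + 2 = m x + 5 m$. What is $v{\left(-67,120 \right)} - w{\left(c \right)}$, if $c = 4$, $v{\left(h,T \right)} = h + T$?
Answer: $\frac{2792}{49} \approx 56.98$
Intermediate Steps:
$z{\left(x,m \right)} = -2 + 5 m + m x$ ($z{\left(x,m \right)} = -2 + \left(m x + 5 m\right) = -2 + \left(5 m + m x\right) = -2 + 5 m + m x$)
$v{\left(h,T \right)} = T + h$
$o{\left(X \right)} = \frac{1}{13 + 4 X}$ ($o{\left(X \right)} = \frac{1}{X + \left(-2 + 5 \cdot 3 + 3 X\right)} = \frac{1}{X + \left(-2 + 15 + 3 X\right)} = \frac{1}{X + \left(13 + 3 X\right)} = \frac{1}{13 + 4 X}$)
$w{\left(V \right)} = \frac{1}{49} - V$ ($w{\left(V \right)} = \frac{1}{13 + 4 \cdot 9} - V = \frac{1}{13 + 36} - V = \frac{1}{49} - V$)
$v{\left(-67,120 \right)} - w{\left(c \right)} = \left(120 - 67\right) - \left(\frac{1}{49} - 4\right) = 53 - \left(\frac{1}{49} - 4\right) = 53 - - \frac{195}{49} = 53 + \frac{195}{49} = \frac{2792}{49}$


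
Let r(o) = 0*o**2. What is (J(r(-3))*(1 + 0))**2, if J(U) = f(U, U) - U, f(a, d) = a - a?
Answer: 0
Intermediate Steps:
f(a, d) = 0
r(o) = 0
J(U) = -U (J(U) = 0 - U = -U)
(J(r(-3))*(1 + 0))**2 = ((-1*0)*(1 + 0))**2 = (0*1)**2 = 0**2 = 0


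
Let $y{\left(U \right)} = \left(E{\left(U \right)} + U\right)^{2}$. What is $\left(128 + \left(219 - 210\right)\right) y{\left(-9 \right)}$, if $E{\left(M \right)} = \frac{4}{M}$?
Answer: $\frac{989825}{81} \approx 12220.0$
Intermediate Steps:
$y{\left(U \right)} = \left(U + \frac{4}{U}\right)^{2}$ ($y{\left(U \right)} = \left(\frac{4}{U} + U\right)^{2} = \left(U + \frac{4}{U}\right)^{2}$)
$\left(128 + \left(219 - 210\right)\right) y{\left(-9 \right)} = \left(128 + \left(219 - 210\right)\right) \frac{\left(4 + \left(-9\right)^{2}\right)^{2}}{81} = \left(128 + \left(219 - 210\right)\right) \frac{\left(4 + 81\right)^{2}}{81} = \left(128 + 9\right) \frac{85^{2}}{81} = 137 \cdot \frac{1}{81} \cdot 7225 = 137 \cdot \frac{7225}{81} = \frac{989825}{81}$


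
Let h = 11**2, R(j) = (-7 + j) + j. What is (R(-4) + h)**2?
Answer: 11236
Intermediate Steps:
R(j) = -7 + 2*j
h = 121
(R(-4) + h)**2 = ((-7 + 2*(-4)) + 121)**2 = ((-7 - 8) + 121)**2 = (-15 + 121)**2 = 106**2 = 11236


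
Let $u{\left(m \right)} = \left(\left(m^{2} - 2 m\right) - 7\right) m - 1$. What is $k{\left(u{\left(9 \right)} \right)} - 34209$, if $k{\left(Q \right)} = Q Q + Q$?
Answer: $219303$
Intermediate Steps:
$u{\left(m \right)} = -1 + m \left(-7 + m^{2} - 2 m\right)$ ($u{\left(m \right)} = \left(-7 + m^{2} - 2 m\right) m - 1 = m \left(-7 + m^{2} - 2 m\right) - 1 = -1 + m \left(-7 + m^{2} - 2 m\right)$)
$k{\left(Q \right)} = Q + Q^{2}$ ($k{\left(Q \right)} = Q^{2} + Q = Q + Q^{2}$)
$k{\left(u{\left(9 \right)} \right)} - 34209 = \left(-1 + 9^{3} - 63 - 2 \cdot 9^{2}\right) \left(1 - \left(64 - 729 + 162\right)\right) - 34209 = \left(-1 + 729 - 63 - 162\right) \left(1 - -503\right) - 34209 = 503 \left(1 + 503\right) - 34209 = 503 \cdot 504 - 34209 = 253512 - 34209 = 219303$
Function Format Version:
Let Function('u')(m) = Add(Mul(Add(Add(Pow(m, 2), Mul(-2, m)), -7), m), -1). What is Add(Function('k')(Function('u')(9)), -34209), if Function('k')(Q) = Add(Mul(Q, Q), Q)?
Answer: 219303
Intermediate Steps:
Function('u')(m) = Add(-1, Mul(m, Add(-7, Pow(m, 2), Mul(-2, m)))) (Function('u')(m) = Add(Mul(Add(-7, Pow(m, 2), Mul(-2, m)), m), -1) = Add(Mul(m, Add(-7, Pow(m, 2), Mul(-2, m))), -1) = Add(-1, Mul(m, Add(-7, Pow(m, 2), Mul(-2, m)))))
Function('k')(Q) = Add(Q, Pow(Q, 2)) (Function('k')(Q) = Add(Pow(Q, 2), Q) = Add(Q, Pow(Q, 2)))
Add(Function('k')(Function('u')(9)), -34209) = Add(Mul(Add(-1, Pow(9, 3), Mul(-7, 9), Mul(-2, Pow(9, 2))), Add(1, Add(-1, Pow(9, 3), Mul(-7, 9), Mul(-2, Pow(9, 2))))), -34209) = Add(Mul(Add(-1, 729, -63, Mul(-2, 81)), Add(1, Add(-1, 729, -63, Mul(-2, 81)))), -34209) = Add(Mul(Add(-1, 729, -63, -162), Add(1, Add(-1, 729, -63, -162))), -34209) = Add(Mul(503, Add(1, 503)), -34209) = Add(Mul(503, 504), -34209) = Add(253512, -34209) = 219303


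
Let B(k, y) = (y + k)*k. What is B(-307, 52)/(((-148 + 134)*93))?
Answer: -26095/434 ≈ -60.127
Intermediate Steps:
B(k, y) = k*(k + y) (B(k, y) = (k + y)*k = k*(k + y))
B(-307, 52)/(((-148 + 134)*93)) = (-307*(-307 + 52))/(((-148 + 134)*93)) = (-307*(-255))/((-14*93)) = 78285/(-1302) = 78285*(-1/1302) = -26095/434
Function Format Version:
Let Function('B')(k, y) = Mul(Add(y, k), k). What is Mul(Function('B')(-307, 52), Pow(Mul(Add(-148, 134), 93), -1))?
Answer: Rational(-26095, 434) ≈ -60.127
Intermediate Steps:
Function('B')(k, y) = Mul(k, Add(k, y)) (Function('B')(k, y) = Mul(Add(k, y), k) = Mul(k, Add(k, y)))
Mul(Function('B')(-307, 52), Pow(Mul(Add(-148, 134), 93), -1)) = Mul(Mul(-307, Add(-307, 52)), Pow(Mul(Add(-148, 134), 93), -1)) = Mul(Mul(-307, -255), Pow(Mul(-14, 93), -1)) = Mul(78285, Pow(-1302, -1)) = Mul(78285, Rational(-1, 1302)) = Rational(-26095, 434)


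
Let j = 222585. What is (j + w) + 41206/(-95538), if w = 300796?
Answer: 25001366386/47769 ≈ 5.2338e+5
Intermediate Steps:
(j + w) + 41206/(-95538) = (222585 + 300796) + 41206/(-95538) = 523381 + 41206*(-1/95538) = 523381 - 20603/47769 = 25001366386/47769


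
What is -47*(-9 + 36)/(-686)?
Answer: 1269/686 ≈ 1.8499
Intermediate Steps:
-47*(-9 + 36)/(-686) = -47*27*(-1/686) = -1269*(-1/686) = 1269/686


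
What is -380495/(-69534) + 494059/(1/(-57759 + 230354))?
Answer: 5929311113023565/69534 ≈ 8.5272e+10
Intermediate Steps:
-380495/(-69534) + 494059/(1/(-57759 + 230354)) = -380495*(-1/69534) + 494059/(1/172595) = 380495/69534 + 494059/(1/172595) = 380495/69534 + 494059*172595 = 380495/69534 + 85272113105 = 5929311113023565/69534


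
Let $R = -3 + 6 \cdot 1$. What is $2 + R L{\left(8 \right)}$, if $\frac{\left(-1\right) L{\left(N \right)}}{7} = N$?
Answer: $-166$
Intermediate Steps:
$L{\left(N \right)} = - 7 N$
$R = 3$ ($R = -3 + 6 = 3$)
$2 + R L{\left(8 \right)} = 2 + 3 \left(\left(-7\right) 8\right) = 2 + 3 \left(-56\right) = 2 - 168 = -166$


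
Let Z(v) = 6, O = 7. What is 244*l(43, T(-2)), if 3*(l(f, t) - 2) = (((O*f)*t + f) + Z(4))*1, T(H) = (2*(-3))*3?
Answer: -1308572/3 ≈ -4.3619e+5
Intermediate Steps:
T(H) = -18 (T(H) = -6*3 = -18)
l(f, t) = 4 + f/3 + 7*f*t/3 (l(f, t) = 2 + ((((7*f)*t + f) + 6)*1)/3 = 2 + (((7*f*t + f) + 6)*1)/3 = 2 + (((f + 7*f*t) + 6)*1)/3 = 2 + ((6 + f + 7*f*t)*1)/3 = 2 + (6 + f + 7*f*t)/3 = 2 + (2 + f/3 + 7*f*t/3) = 4 + f/3 + 7*f*t/3)
244*l(43, T(-2)) = 244*(4 + (⅓)*43 + (7/3)*43*(-18)) = 244*(4 + 43/3 - 1806) = 244*(-5363/3) = -1308572/3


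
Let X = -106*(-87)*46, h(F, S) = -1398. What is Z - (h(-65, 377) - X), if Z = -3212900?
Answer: -2787290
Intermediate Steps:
X = 424212 (X = 9222*46 = 424212)
Z - (h(-65, 377) - X) = -3212900 - (-1398 - 1*424212) = -3212900 - (-1398 - 424212) = -3212900 - 1*(-425610) = -3212900 + 425610 = -2787290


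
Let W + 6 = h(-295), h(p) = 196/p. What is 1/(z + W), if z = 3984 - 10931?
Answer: -295/2051331 ≈ -0.00014381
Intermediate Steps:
W = -1966/295 (W = -6 + 196/(-295) = -6 + 196*(-1/295) = -6 - 196/295 = -1966/295 ≈ -6.6644)
z = -6947
1/(z + W) = 1/(-6947 - 1966/295) = 1/(-2051331/295) = -295/2051331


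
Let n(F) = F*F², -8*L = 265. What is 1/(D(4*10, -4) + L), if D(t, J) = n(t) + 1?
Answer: 8/511743 ≈ 1.5633e-5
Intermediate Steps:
L = -265/8 (L = -⅛*265 = -265/8 ≈ -33.125)
n(F) = F³
D(t, J) = 1 + t³ (D(t, J) = t³ + 1 = 1 + t³)
1/(D(4*10, -4) + L) = 1/((1 + (4*10)³) - 265/8) = 1/((1 + 40³) - 265/8) = 1/((1 + 64000) - 265/8) = 1/(64001 - 265/8) = 1/(511743/8) = 8/511743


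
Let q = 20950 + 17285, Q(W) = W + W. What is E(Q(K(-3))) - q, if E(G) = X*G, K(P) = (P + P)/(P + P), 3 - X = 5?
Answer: -38239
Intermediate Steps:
X = -2 (X = 3 - 1*5 = 3 - 5 = -2)
K(P) = 1 (K(P) = (2*P)/((2*P)) = (2*P)*(1/(2*P)) = 1)
Q(W) = 2*W
q = 38235
E(G) = -2*G
E(Q(K(-3))) - q = -4 - 1*38235 = -2*2 - 38235 = -4 - 38235 = -38239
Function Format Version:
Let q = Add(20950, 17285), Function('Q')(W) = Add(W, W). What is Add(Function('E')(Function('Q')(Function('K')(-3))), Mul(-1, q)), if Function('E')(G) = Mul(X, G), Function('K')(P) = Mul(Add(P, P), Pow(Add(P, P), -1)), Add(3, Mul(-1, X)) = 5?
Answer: -38239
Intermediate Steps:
X = -2 (X = Add(3, Mul(-1, 5)) = Add(3, -5) = -2)
Function('K')(P) = 1 (Function('K')(P) = Mul(Mul(2, P), Pow(Mul(2, P), -1)) = Mul(Mul(2, P), Mul(Rational(1, 2), Pow(P, -1))) = 1)
Function('Q')(W) = Mul(2, W)
q = 38235
Function('E')(G) = Mul(-2, G)
Add(Function('E')(Function('Q')(Function('K')(-3))), Mul(-1, q)) = Add(Mul(-2, Mul(2, 1)), Mul(-1, 38235)) = Add(Mul(-2, 2), -38235) = Add(-4, -38235) = -38239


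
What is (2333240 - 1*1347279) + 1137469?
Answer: 2123430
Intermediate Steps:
(2333240 - 1*1347279) + 1137469 = (2333240 - 1347279) + 1137469 = 985961 + 1137469 = 2123430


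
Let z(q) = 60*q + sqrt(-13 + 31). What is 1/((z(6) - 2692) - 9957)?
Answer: -12289/151019503 - 3*sqrt(2)/151019503 ≈ -8.1402e-5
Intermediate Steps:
z(q) = 3*sqrt(2) + 60*q (z(q) = 60*q + sqrt(18) = 60*q + 3*sqrt(2) = 3*sqrt(2) + 60*q)
1/((z(6) - 2692) - 9957) = 1/(((3*sqrt(2) + 60*6) - 2692) - 9957) = 1/(((3*sqrt(2) + 360) - 2692) - 9957) = 1/(((360 + 3*sqrt(2)) - 2692) - 9957) = 1/((-2332 + 3*sqrt(2)) - 9957) = 1/(-12289 + 3*sqrt(2))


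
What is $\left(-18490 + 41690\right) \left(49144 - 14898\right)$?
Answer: $794507200$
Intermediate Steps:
$\left(-18490 + 41690\right) \left(49144 - 14898\right) = 23200 \cdot 34246 = 794507200$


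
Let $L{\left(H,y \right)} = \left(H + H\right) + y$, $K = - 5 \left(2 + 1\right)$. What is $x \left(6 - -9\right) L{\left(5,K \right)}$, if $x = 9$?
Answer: $-675$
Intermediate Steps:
$K = -15$ ($K = \left(-5\right) 3 = -15$)
$L{\left(H,y \right)} = y + 2 H$ ($L{\left(H,y \right)} = 2 H + y = y + 2 H$)
$x \left(6 - -9\right) L{\left(5,K \right)} = 9 \left(6 - -9\right) \left(-15 + 2 \cdot 5\right) = 9 \left(6 + 9\right) \left(-15 + 10\right) = 9 \cdot 15 \left(-5\right) = 135 \left(-5\right) = -675$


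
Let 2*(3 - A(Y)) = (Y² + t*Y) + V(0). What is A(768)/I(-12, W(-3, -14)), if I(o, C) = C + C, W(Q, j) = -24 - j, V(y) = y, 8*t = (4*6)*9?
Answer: 305277/20 ≈ 15264.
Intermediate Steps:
t = 27 (t = ((4*6)*9)/8 = (24*9)/8 = (⅛)*216 = 27)
A(Y) = 3 - 27*Y/2 - Y²/2 (A(Y) = 3 - ((Y² + 27*Y) + 0)/2 = 3 - (Y² + 27*Y)/2 = 3 + (-27*Y/2 - Y²/2) = 3 - 27*Y/2 - Y²/2)
I(o, C) = 2*C
A(768)/I(-12, W(-3, -14)) = (3 - 27/2*768 - ½*768²)/((2*(-24 - 1*(-14)))) = (3 - 10368 - ½*589824)/((2*(-24 + 14))) = (3 - 10368 - 294912)/((2*(-10))) = -305277/(-20) = -305277*(-1/20) = 305277/20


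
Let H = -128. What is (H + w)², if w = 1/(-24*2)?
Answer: 37761025/2304 ≈ 16389.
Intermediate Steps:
w = -1/48 (w = 1/(-48) = -1/48 ≈ -0.020833)
(H + w)² = (-128 - 1/48)² = (-6145/48)² = 37761025/2304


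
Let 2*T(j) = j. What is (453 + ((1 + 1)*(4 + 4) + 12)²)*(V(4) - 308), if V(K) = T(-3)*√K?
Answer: -384707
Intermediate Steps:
T(j) = j/2
V(K) = -3*√K/2 (V(K) = ((½)*(-3))*√K = -3*√K/2)
(453 + ((1 + 1)*(4 + 4) + 12)²)*(V(4) - 308) = (453 + ((1 + 1)*(4 + 4) + 12)²)*(-3*√4/2 - 308) = (453 + (2*8 + 12)²)*(-3/2*2 - 308) = (453 + (16 + 12)²)*(-3 - 308) = (453 + 28²)*(-311) = (453 + 784)*(-311) = 1237*(-311) = -384707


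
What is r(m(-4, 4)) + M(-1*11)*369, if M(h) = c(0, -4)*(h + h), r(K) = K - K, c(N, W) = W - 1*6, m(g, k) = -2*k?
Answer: 81180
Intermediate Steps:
c(N, W) = -6 + W (c(N, W) = W - 6 = -6 + W)
r(K) = 0
M(h) = -20*h (M(h) = (-6 - 4)*(h + h) = -20*h)
r(m(-4, 4)) + M(-1*11)*369 = 0 - (-20)*11*369 = 0 - 20*(-11)*369 = 0 + 220*369 = 0 + 81180 = 81180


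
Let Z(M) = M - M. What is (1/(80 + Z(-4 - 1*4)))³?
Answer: 1/512000 ≈ 1.9531e-6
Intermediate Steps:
Z(M) = 0
(1/(80 + Z(-4 - 1*4)))³ = (1/(80 + 0))³ = (1/80)³ = 1/512000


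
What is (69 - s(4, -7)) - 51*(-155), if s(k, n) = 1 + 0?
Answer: 7973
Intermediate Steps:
s(k, n) = 1
(69 - s(4, -7)) - 51*(-155) = (69 - 1*1) - 51*(-155) = (69 - 1) + 7905 = 68 + 7905 = 7973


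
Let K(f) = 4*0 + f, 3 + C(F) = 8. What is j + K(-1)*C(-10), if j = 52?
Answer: 47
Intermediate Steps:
C(F) = 5 (C(F) = -3 + 8 = 5)
K(f) = f (K(f) = 0 + f = f)
j + K(-1)*C(-10) = 52 - 1*5 = 52 - 5 = 47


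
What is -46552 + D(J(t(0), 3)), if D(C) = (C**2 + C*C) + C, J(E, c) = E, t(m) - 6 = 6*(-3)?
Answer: -46276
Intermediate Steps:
t(m) = -12 (t(m) = 6 + 6*(-3) = 6 - 18 = -12)
D(C) = C + 2*C**2 (D(C) = (C**2 + C**2) + C = 2*C**2 + C = C + 2*C**2)
-46552 + D(J(t(0), 3)) = -46552 - 12*(1 + 2*(-12)) = -46552 - 12*(1 - 24) = -46552 - 12*(-23) = -46552 + 276 = -46276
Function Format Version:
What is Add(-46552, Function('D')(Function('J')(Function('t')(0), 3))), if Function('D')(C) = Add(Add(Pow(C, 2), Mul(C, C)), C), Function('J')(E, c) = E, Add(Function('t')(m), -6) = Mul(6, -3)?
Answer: -46276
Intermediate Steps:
Function('t')(m) = -12 (Function('t')(m) = Add(6, Mul(6, -3)) = Add(6, -18) = -12)
Function('D')(C) = Add(C, Mul(2, Pow(C, 2))) (Function('D')(C) = Add(Add(Pow(C, 2), Pow(C, 2)), C) = Add(Mul(2, Pow(C, 2)), C) = Add(C, Mul(2, Pow(C, 2))))
Add(-46552, Function('D')(Function('J')(Function('t')(0), 3))) = Add(-46552, Mul(-12, Add(1, Mul(2, -12)))) = Add(-46552, Mul(-12, Add(1, -24))) = Add(-46552, Mul(-12, -23)) = Add(-46552, 276) = -46276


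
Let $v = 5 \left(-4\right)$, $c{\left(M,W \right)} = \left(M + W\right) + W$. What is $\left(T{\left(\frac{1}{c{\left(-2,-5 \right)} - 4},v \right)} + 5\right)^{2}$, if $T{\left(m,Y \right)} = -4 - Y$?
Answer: $441$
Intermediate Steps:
$c{\left(M,W \right)} = M + 2 W$
$v = -20$
$\left(T{\left(\frac{1}{c{\left(-2,-5 \right)} - 4},v \right)} + 5\right)^{2} = \left(\left(-4 - -20\right) + 5\right)^{2} = \left(\left(-4 + 20\right) + 5\right)^{2} = \left(16 + 5\right)^{2} = 21^{2} = 441$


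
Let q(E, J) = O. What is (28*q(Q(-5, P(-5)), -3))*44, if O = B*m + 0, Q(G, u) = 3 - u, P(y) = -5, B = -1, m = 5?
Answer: -6160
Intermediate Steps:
O = -5 (O = -1*5 + 0 = -5 + 0 = -5)
q(E, J) = -5
(28*q(Q(-5, P(-5)), -3))*44 = (28*(-5))*44 = -140*44 = -6160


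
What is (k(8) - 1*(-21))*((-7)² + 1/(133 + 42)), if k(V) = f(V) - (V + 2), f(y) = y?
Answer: 162944/175 ≈ 931.11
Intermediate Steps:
k(V) = -2 (k(V) = V - (V + 2) = V - (2 + V) = V + (-2 - V) = -2)
(k(8) - 1*(-21))*((-7)² + 1/(133 + 42)) = (-2 - 1*(-21))*((-7)² + 1/(133 + 42)) = (-2 + 21)*(49 + 1/175) = 19*(49 + 1/175) = 19*(8576/175) = 162944/175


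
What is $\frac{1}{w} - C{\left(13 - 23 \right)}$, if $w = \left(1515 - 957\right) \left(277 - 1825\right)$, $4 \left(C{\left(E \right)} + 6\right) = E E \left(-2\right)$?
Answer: $\frac{48371903}{863784} \approx 56.0$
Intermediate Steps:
$C{\left(E \right)} = -6 - \frac{E^{2}}{2}$ ($C{\left(E \right)} = -6 + \frac{E E \left(-2\right)}{4} = -6 + \frac{E^{2} \left(-2\right)}{4} = -6 + \frac{\left(-2\right) E^{2}}{4} = -6 - \frac{E^{2}}{2}$)
$w = -863784$ ($w = 558 \left(-1548\right) = -863784$)
$\frac{1}{w} - C{\left(13 - 23 \right)} = \frac{1}{-863784} - \left(-6 - \frac{\left(13 - 23\right)^{2}}{2}\right) = - \frac{1}{863784} - \left(-6 - \frac{\left(-10\right)^{2}}{2}\right) = - \frac{1}{863784} - \left(-6 - 50\right) = - \frac{1}{863784} - -56 = - \frac{1}{863784} + 56 = \frac{48371903}{863784}$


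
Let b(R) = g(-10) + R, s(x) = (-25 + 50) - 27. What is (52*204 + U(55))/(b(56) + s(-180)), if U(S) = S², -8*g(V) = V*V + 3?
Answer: 109064/329 ≈ 331.50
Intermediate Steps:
g(V) = -3/8 - V²/8 (g(V) = -(V*V + 3)/8 = -(V² + 3)/8 = -(3 + V²)/8 = -3/8 - V²/8)
s(x) = -2 (s(x) = 25 - 27 = -2)
b(R) = -103/8 + R (b(R) = (-3/8 - ⅛*(-10)²) + R = (-3/8 - ⅛*100) + R = (-3/8 - 25/2) + R = -103/8 + R)
(52*204 + U(55))/(b(56) + s(-180)) = (52*204 + 55²)/((-103/8 + 56) - 2) = (10608 + 3025)/(345/8 - 2) = 13633/(329/8) = 13633*(8/329) = 109064/329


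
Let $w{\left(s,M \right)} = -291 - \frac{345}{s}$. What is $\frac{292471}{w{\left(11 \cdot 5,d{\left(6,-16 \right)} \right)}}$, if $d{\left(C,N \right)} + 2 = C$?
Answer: $- \frac{3217181}{3270} \approx -983.85$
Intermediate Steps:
$d{\left(C,N \right)} = -2 + C$
$w{\left(s,M \right)} = -291 - \frac{345}{s}$
$\frac{292471}{w{\left(11 \cdot 5,d{\left(6,-16 \right)} \right)}} = \frac{292471}{-291 - \frac{345}{11 \cdot 5}} = \frac{292471}{-291 - \frac{345}{55}} = \frac{292471}{-291 - \frac{69}{11}} = \frac{292471}{- \frac{3270}{11}} = 292471 \left(- \frac{11}{3270}\right) = - \frac{3217181}{3270}$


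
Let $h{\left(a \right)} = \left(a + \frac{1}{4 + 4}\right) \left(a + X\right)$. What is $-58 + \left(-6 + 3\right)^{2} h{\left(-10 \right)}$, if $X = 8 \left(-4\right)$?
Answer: $\frac{14699}{4} \approx 3674.8$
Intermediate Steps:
$X = -32$
$h{\left(a \right)} = \left(-32 + a\right) \left(\frac{1}{8} + a\right)$ ($h{\left(a \right)} = \left(a + \frac{1}{4 + 4}\right) \left(a - 32\right) = \left(a + \frac{1}{8}\right) \left(-32 + a\right) = \left(\frac{1}{8} + a\right) \left(-32 + a\right) = \left(-32 + a\right) \left(\frac{1}{8} + a\right)$)
$-58 + \left(-6 + 3\right)^{2} h{\left(-10 \right)} = -58 + \left(-6 + 3\right)^{2} \left(-4 + \left(-10\right)^{2} - - \frac{1275}{4}\right) = -58 + \left(-3\right)^{2} \left(-4 + 100 + \frac{1275}{4}\right) = -58 + 9 \cdot \frac{1659}{4} = -58 + \frac{14931}{4} = \frac{14699}{4}$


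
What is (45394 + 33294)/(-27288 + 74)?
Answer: -39344/13607 ≈ -2.8915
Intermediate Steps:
(45394 + 33294)/(-27288 + 74) = 78688/(-27214) = 78688*(-1/27214) = -39344/13607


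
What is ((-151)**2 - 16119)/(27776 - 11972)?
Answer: 3341/7902 ≈ 0.42280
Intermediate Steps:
((-151)**2 - 16119)/(27776 - 11972) = (22801 - 16119)/15804 = 6682*(1/15804) = 3341/7902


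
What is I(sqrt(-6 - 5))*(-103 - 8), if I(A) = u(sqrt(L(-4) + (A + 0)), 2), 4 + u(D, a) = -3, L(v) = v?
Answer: 777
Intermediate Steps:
u(D, a) = -7 (u(D, a) = -4 - 3 = -7)
I(A) = -7
I(sqrt(-6 - 5))*(-103 - 8) = -7*(-103 - 8) = -7*(-111) = 777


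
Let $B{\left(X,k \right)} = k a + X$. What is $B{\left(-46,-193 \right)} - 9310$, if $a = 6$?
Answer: $-10514$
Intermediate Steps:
$B{\left(X,k \right)} = X + 6 k$ ($B{\left(X,k \right)} = k 6 + X = 6 k + X = X + 6 k$)
$B{\left(-46,-193 \right)} - 9310 = \left(-46 + 6 \left(-193\right)\right) - 9310 = \left(-46 - 1158\right) - 9310 = -1204 - 9310 = -10514$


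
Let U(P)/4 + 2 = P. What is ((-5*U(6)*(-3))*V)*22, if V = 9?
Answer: 47520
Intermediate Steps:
U(P) = -8 + 4*P
((-5*U(6)*(-3))*V)*22 = ((-5*(-8 + 4*6)*(-3))*9)*22 = ((-5*(-8 + 24)*(-3))*9)*22 = ((-5*16*(-3))*9)*22 = (-80*(-3)*9)*22 = (240*9)*22 = 2160*22 = 47520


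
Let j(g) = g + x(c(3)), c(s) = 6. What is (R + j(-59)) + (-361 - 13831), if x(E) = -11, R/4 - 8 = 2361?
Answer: -4786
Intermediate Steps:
R = 9476 (R = 32 + 4*2361 = 32 + 9444 = 9476)
j(g) = -11 + g (j(g) = g - 11 = -11 + g)
(R + j(-59)) + (-361 - 13831) = (9476 + (-11 - 59)) + (-361 - 13831) = (9476 - 70) - 14192 = 9406 - 14192 = -4786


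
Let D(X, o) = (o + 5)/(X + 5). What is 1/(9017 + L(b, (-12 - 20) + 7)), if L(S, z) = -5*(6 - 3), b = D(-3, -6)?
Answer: 1/9002 ≈ 0.00011109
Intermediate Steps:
D(X, o) = (5 + o)/(5 + X)
b = -½ (b = (5 - 6)/(5 - 3) = -1/2 = (½)*(-1) = -½ ≈ -0.50000)
L(S, z) = -15 (L(S, z) = -5*3 = -15)
1/(9017 + L(b, (-12 - 20) + 7)) = 1/(9017 - 15) = 1/9002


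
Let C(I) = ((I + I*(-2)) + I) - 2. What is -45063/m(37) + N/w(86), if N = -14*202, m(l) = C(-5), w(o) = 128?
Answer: 720301/32 ≈ 22509.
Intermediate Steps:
C(I) = -2 (C(I) = ((I - 2*I) + I) - 2 = (-I + I) - 2 = 0 - 2 = -2)
m(l) = -2
N = -2828
-45063/m(37) + N/w(86) = -45063/(-2) - 2828/128 = -45063*(-½) - 2828*1/128 = 45063/2 - 707/32 = 720301/32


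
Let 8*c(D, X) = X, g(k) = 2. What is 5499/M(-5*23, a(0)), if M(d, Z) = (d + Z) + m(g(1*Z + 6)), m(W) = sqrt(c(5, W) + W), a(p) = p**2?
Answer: -10998/227 ≈ -48.449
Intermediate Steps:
c(D, X) = X/8
m(W) = 3*sqrt(2)*sqrt(W)/4 (m(W) = sqrt(W/8 + W) = sqrt(9*W/8) = 3*sqrt(2)*sqrt(W)/4)
M(d, Z) = 3/2 + Z + d (M(d, Z) = (d + Z) + 3*sqrt(2)*sqrt(2)/4 = (Z + d) + 3/2 = 3/2 + Z + d)
5499/M(-5*23, a(0)) = 5499/(3/2 + 0**2 - 5*23) = 5499/(3/2 + 0 - 115) = 5499/(-227/2) = 5499*(-2/227) = -10998/227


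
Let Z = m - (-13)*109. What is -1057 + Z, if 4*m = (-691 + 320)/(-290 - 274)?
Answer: 812531/2256 ≈ 360.16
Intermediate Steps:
m = 371/2256 (m = ((-691 + 320)/(-290 - 274))/4 = (-371/(-564))/4 = (-371*(-1/564))/4 = (1/4)*(371/564) = 371/2256 ≈ 0.16445)
Z = 3197123/2256 (Z = 371/2256 - (-13)*109 = 371/2256 - 1*(-1417) = 371/2256 + 1417 = 3197123/2256 ≈ 1417.2)
-1057 + Z = -1057 + 3197123/2256 = 812531/2256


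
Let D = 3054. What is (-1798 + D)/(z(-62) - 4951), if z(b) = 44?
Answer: -1256/4907 ≈ -0.25596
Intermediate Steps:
(-1798 + D)/(z(-62) - 4951) = (-1798 + 3054)/(44 - 4951) = 1256/(-4907) = 1256*(-1/4907) = -1256/4907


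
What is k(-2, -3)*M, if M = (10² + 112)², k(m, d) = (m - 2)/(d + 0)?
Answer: 179776/3 ≈ 59925.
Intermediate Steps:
k(m, d) = (-2 + m)/d
M = 44944 (M = (100 + 112)² = 212² = 44944)
k(-2, -3)*M = ((-2 - 2)/(-3))*44944 = -⅓*(-4)*44944 = (4/3)*44944 = 179776/3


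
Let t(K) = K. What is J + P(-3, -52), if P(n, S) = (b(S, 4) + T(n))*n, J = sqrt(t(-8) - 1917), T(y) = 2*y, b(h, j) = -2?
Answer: 24 + 5*I*sqrt(77) ≈ 24.0 + 43.875*I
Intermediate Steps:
J = 5*I*sqrt(77) (J = sqrt(-8 - 1917) = sqrt(-1925) = 5*I*sqrt(77) ≈ 43.875*I)
P(n, S) = n*(-2 + 2*n) (P(n, S) = (-2 + 2*n)*n = n*(-2 + 2*n))
J + P(-3, -52) = 5*I*sqrt(77) + 2*(-3)*(-1 - 3) = 5*I*sqrt(77) + 2*(-3)*(-4) = 5*I*sqrt(77) + 24 = 24 + 5*I*sqrt(77)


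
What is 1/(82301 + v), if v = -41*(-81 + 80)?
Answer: 1/82342 ≈ 1.2144e-5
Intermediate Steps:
v = 41 (v = -41*(-1) = 41)
1/(82301 + v) = 1/(82301 + 41) = 1/82342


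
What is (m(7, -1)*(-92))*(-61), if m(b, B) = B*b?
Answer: -39284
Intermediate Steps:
(m(7, -1)*(-92))*(-61) = (-1*7*(-92))*(-61) = -7*(-92)*(-61) = 644*(-61) = -39284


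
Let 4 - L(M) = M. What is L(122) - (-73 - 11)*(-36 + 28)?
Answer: -790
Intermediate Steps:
L(M) = 4 - M
L(122) - (-73 - 11)*(-36 + 28) = (4 - 1*122) - (-73 - 11)*(-36 + 28) = (4 - 122) - (-84)*(-8) = -118 - 1*672 = -118 - 672 = -790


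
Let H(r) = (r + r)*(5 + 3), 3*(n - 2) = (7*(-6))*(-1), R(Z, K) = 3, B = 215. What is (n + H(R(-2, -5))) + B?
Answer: 279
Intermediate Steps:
n = 16 (n = 2 + ((7*(-6))*(-1))/3 = 2 + (-42*(-1))/3 = 2 + (1/3)*42 = 2 + 14 = 16)
H(r) = 16*r (H(r) = (2*r)*8 = 16*r)
(n + H(R(-2, -5))) + B = (16 + 16*3) + 215 = (16 + 48) + 215 = 64 + 215 = 279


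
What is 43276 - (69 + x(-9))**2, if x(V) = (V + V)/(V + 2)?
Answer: 1869523/49 ≈ 38154.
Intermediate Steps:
x(V) = 2*V/(2 + V) (x(V) = (2*V)/(2 + V) = 2*V/(2 + V))
43276 - (69 + x(-9))**2 = 43276 - (69 + 2*(-9)/(2 - 9))**2 = 43276 - (69 + 2*(-9)/(-7))**2 = 43276 - (69 + 2*(-9)*(-1/7))**2 = 43276 - (69 + 18/7)**2 = 43276 - (501/7)**2 = 43276 - 1*251001/49 = 43276 - 251001/49 = 1869523/49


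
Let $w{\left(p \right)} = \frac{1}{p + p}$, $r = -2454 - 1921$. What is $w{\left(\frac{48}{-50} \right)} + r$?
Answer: $- \frac{210025}{48} \approx -4375.5$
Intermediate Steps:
$r = -4375$ ($r = -2454 - 1921 = -4375$)
$w{\left(p \right)} = \frac{1}{2 p}$
$w{\left(\frac{48}{-50} \right)} + r = \frac{1}{2 \frac{48}{-50}} - 4375 = \frac{1}{2 \cdot 48 \left(- \frac{1}{50}\right)} - 4375 = \frac{1}{2 \left(- \frac{24}{25}\right)} - 4375 = \frac{1}{2} \left(- \frac{25}{24}\right) - 4375 = - \frac{25}{48} - 4375 = - \frac{210025}{48}$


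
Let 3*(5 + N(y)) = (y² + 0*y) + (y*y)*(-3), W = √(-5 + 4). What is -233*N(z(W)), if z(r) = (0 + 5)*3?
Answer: 36115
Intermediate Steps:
W = I (W = √(-1) = I ≈ 1.0*I)
z(r) = 15 (z(r) = 5*3 = 15)
N(y) = -5 - 2*y²/3 (N(y) = -5 + ((y² + 0*y) + (y*y)*(-3))/3 = -5 + ((y² + 0) + y²*(-3))/3 = -5 + (y² - 3*y²)/3 = -5 + (-2*y²)/3 = -5 - 2*y²/3)
-233*N(z(W)) = -233*(-5 - ⅔*15²) = -233*(-5 - ⅔*225) = -233*(-5 - 150) = -233*(-155) = 36115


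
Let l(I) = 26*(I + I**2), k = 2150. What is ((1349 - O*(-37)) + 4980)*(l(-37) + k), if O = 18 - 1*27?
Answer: 220544872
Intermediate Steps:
l(I) = 26*I + 26*I**2
O = -9 (O = 18 - 27 = -9)
((1349 - O*(-37)) + 4980)*(l(-37) + k) = ((1349 - (-9)*(-37)) + 4980)*(26*(-37)*(1 - 37) + 2150) = ((1349 - 1*333) + 4980)*(26*(-37)*(-36) + 2150) = ((1349 - 333) + 4980)*(34632 + 2150) = (1016 + 4980)*36782 = 5996*36782 = 220544872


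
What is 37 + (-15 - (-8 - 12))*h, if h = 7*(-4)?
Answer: -103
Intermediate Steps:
h = -28
37 + (-15 - (-8 - 12))*h = 37 + (-15 - (-8 - 12))*(-28) = 37 + (-15 - 1*(-20))*(-28) = 37 + (-15 + 20)*(-28) = 37 + 5*(-28) = 37 - 140 = -103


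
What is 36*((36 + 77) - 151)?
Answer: -1368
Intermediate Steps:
36*((36 + 77) - 151) = 36*(113 - 151) = 36*(-38) = -1368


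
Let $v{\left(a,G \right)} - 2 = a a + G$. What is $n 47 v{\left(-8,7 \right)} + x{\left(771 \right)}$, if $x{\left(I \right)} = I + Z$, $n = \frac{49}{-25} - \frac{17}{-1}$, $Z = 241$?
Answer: $\frac{1315356}{25} \approx 52614.0$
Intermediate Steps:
$v{\left(a,G \right)} = 2 + G + a^{2}$ ($v{\left(a,G \right)} = 2 + \left(a a + G\right) = 2 + \left(a^{2} + G\right) = 2 + \left(G + a^{2}\right) = 2 + G + a^{2}$)
$n = \frac{376}{25}$ ($n = 49 \left(- \frac{1}{25}\right) - -17 = - \frac{49}{25} + 17 = \frac{376}{25} \approx 15.04$)
$x{\left(I \right)} = 241 + I$ ($x{\left(I \right)} = I + 241 = 241 + I$)
$n 47 v{\left(-8,7 \right)} + x{\left(771 \right)} = \frac{376}{25} \cdot 47 \left(2 + 7 + \left(-8\right)^{2}\right) + \left(241 + 771\right) = \frac{17672 \left(2 + 7 + 64\right)}{25} + 1012 = \frac{17672}{25} \cdot 73 + 1012 = \frac{1290056}{25} + 1012 = \frac{1315356}{25}$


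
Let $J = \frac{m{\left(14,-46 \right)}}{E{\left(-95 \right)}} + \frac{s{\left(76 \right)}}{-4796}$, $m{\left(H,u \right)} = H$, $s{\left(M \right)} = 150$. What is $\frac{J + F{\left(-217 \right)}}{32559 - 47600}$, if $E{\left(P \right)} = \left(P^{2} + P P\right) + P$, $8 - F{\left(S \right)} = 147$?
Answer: $\frac{855158509}{92515235670} \approx 0.0092434$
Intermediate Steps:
$F{\left(S \right)} = -139$ ($F{\left(S \right)} = 8 - 147 = -139$)
$E{\left(P \right)} = P + 2 P^{2}$ ($E{\left(P \right)} = \left(P^{2} + P^{2}\right) + P = 2 P^{2} + P = P + 2 P^{2}$)
$J = - \frac{187579}{6150870}$ ($J = \frac{14}{\left(-95\right) \left(1 + 2 \left(-95\right)\right)} + \frac{150}{-4796} = \frac{14}{\left(-95\right) \left(1 - 190\right)} + 150 \left(- \frac{1}{4796}\right) = \frac{14}{\left(-95\right) \left(-189\right)} - \frac{75}{2398} = \frac{14}{17955} - \frac{75}{2398} = 14 \cdot \frac{1}{17955} - \frac{75}{2398} = \frac{2}{2565} - \frac{75}{2398} = - \frac{187579}{6150870} \approx -0.030496$)
$\frac{J + F{\left(-217 \right)}}{32559 - 47600} = \frac{- \frac{187579}{6150870} - 139}{32559 - 47600} = - \frac{855158509}{6150870 \left(-15041\right)} = \left(- \frac{855158509}{6150870}\right) \left(- \frac{1}{15041}\right) = \frac{855158509}{92515235670}$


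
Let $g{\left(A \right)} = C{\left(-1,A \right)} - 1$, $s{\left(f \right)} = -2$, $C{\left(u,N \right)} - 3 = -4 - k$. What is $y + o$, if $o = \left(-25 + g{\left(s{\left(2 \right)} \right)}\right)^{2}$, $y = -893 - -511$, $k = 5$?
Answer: $642$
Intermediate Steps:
$C{\left(u,N \right)} = -6$ ($C{\left(u,N \right)} = 3 - 9 = -6$)
$g{\left(A \right)} = -7$ ($g{\left(A \right)} = -6 - 1 = -7$)
$y = -382$ ($y = -893 + 511 = -382$)
$o = 1024$ ($o = \left(-25 - 7\right)^{2} = \left(-32\right)^{2} = 1024$)
$y + o = -382 + 1024 = 642$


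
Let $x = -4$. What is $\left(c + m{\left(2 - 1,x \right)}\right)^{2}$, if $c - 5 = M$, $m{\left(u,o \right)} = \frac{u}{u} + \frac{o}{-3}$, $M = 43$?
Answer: $\frac{22801}{9} \approx 2533.4$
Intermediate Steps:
$m{\left(u,o \right)} = 1 - \frac{o}{3}$ ($m{\left(u,o \right)} = 1 + o \left(- \frac{1}{3}\right) = 1 - \frac{o}{3}$)
$c = 48$ ($c = 5 + 43 = 48$)
$\left(c + m{\left(2 - 1,x \right)}\right)^{2} = \left(48 + \left(1 - - \frac{4}{3}\right)\right)^{2} = \left(48 + \left(1 + \frac{4}{3}\right)\right)^{2} = \left(48 + \frac{7}{3}\right)^{2} = \left(\frac{151}{3}\right)^{2} = \frac{22801}{9}$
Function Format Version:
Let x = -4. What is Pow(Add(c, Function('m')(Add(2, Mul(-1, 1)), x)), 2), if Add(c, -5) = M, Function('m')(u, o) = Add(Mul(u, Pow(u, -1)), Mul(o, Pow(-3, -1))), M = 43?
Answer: Rational(22801, 9) ≈ 2533.4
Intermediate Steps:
Function('m')(u, o) = Add(1, Mul(Rational(-1, 3), o)) (Function('m')(u, o) = Add(1, Mul(o, Rational(-1, 3))) = Add(1, Mul(Rational(-1, 3), o)))
c = 48 (c = Add(5, 43) = 48)
Pow(Add(c, Function('m')(Add(2, Mul(-1, 1)), x)), 2) = Pow(Add(48, Add(1, Mul(Rational(-1, 3), -4))), 2) = Pow(Add(48, Add(1, Rational(4, 3))), 2) = Pow(Add(48, Rational(7, 3)), 2) = Pow(Rational(151, 3), 2) = Rational(22801, 9)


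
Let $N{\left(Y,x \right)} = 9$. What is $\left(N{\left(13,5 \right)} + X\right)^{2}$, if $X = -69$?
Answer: $3600$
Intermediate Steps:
$\left(N{\left(13,5 \right)} + X\right)^{2} = \left(9 - 69\right)^{2} = \left(-60\right)^{2} = 3600$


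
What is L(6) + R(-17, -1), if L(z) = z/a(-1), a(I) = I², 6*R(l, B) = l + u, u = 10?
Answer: 29/6 ≈ 4.8333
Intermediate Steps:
R(l, B) = 5/3 + l/6 (R(l, B) = (l + 10)/6 = (10 + l)/6 = 5/3 + l/6)
L(z) = z (L(z) = z/((-1)²) = z/1 = z*1 = z)
L(6) + R(-17, -1) = 6 + (5/3 + (⅙)*(-17)) = 6 + (5/3 - 17/6) = 6 - 7/6 = 29/6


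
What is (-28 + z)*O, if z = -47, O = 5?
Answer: -375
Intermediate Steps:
(-28 + z)*O = (-28 - 47)*5 = -75*5 = -375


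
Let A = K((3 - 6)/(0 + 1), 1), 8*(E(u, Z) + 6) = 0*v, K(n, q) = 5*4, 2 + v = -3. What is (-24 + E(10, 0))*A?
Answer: -600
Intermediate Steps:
v = -5 (v = -2 - 3 = -5)
K(n, q) = 20
E(u, Z) = -6 (E(u, Z) = -6 + (0*(-5))/8 = -6 + (⅛)*0 = -6 + 0 = -6)
A = 20
(-24 + E(10, 0))*A = (-24 - 6)*20 = -30*20 = -600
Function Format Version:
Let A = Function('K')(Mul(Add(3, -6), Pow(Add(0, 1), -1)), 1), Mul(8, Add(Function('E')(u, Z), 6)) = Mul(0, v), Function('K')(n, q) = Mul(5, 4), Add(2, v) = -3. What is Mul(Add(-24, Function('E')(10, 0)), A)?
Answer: -600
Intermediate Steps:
v = -5 (v = Add(-2, -3) = -5)
Function('K')(n, q) = 20
Function('E')(u, Z) = -6 (Function('E')(u, Z) = Add(-6, Mul(Rational(1, 8), Mul(0, -5))) = Add(-6, Mul(Rational(1, 8), 0)) = Add(-6, 0) = -6)
A = 20
Mul(Add(-24, Function('E')(10, 0)), A) = Mul(Add(-24, -6), 20) = Mul(-30, 20) = -600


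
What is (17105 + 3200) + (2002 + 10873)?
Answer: 33180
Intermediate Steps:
(17105 + 3200) + (2002 + 10873) = 20305 + 12875 = 33180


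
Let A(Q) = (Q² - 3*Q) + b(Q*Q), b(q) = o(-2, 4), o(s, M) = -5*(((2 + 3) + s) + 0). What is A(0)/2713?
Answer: -15/2713 ≈ -0.0055289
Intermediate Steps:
o(s, M) = -25 - 5*s (o(s, M) = -5*((5 + s) + 0) = -5*(5 + s) = -25 - 5*s)
b(q) = -15 (b(q) = -25 - 5*(-2) = -25 + 10 = -15)
A(Q) = -15 + Q² - 3*Q (A(Q) = (Q² - 3*Q) - 15 = -15 + Q² - 3*Q)
A(0)/2713 = (-15 + 0² - 3*0)/2713 = (-15 + 0 + 0)/2713 = (1/2713)*(-15) = -15/2713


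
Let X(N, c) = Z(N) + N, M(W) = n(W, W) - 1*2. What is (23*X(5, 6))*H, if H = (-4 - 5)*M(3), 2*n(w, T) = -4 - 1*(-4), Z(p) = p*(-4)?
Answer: -6210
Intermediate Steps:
Z(p) = -4*p
n(w, T) = 0 (n(w, T) = (-4 - 1*(-4))/2 = (-4 + 4)/2 = (1/2)*0 = 0)
M(W) = -2 (M(W) = 0 - 1*2 = 0 - 2 = -2)
X(N, c) = -3*N (X(N, c) = -4*N + N = -3*N)
H = 18 (H = (-4 - 5)*(-2) = -9*(-2) = 18)
(23*X(5, 6))*H = (23*(-3*5))*18 = (23*(-15))*18 = -345*18 = -6210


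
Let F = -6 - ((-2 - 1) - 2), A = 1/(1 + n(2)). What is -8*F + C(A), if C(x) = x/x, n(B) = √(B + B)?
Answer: 9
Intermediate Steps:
n(B) = √2*√B (n(B) = √(2*B) = √2*√B)
A = ⅓ (A = 1/(1 + √2*√2) = 1/(1 + 2) = 1/3 = ⅓ ≈ 0.33333)
F = -1 (F = -6 - (-3 - 2) = -6 - 1*(-5) = -6 + 5 = -1)
C(x) = 1
-8*F + C(A) = -8*(-1) + 1 = 8 + 1 = 9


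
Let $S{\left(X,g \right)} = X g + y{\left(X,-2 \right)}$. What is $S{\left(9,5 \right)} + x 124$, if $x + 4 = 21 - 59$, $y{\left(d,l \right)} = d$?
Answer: $-5154$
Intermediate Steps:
$x = -42$ ($x = -4 + \left(21 - 59\right) = -4 - 38 = -42$)
$S{\left(X,g \right)} = X + X g$ ($S{\left(X,g \right)} = X g + X = X + X g$)
$S{\left(9,5 \right)} + x 124 = 9 \left(1 + 5\right) - 5208 = 9 \cdot 6 - 5208 = 54 - 5208 = -5154$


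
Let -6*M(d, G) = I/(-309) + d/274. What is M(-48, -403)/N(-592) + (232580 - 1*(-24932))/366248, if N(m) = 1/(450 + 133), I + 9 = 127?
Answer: 318793569304/5814141219 ≈ 54.831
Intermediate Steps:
I = 118 (I = -9 + 127 = 118)
N(m) = 1/583
M(d, G) = 59/927 - d/1644 (M(d, G) = -(118/(-309) + d/274)/6 = -(118*(-1/309) + d*(1/274))/6 = -(-118/309 + d/274)/6 = 59/927 - d/1644)
M(-48, -403)/N(-592) + (232580 - 1*(-24932))/366248 = (59/927 - 1/1644*(-48))/(1/583) + (232580 - 1*(-24932))/366248 = (59/927 + 4/137)*583 + (232580 + 24932)*(1/366248) = (11791/126999)*583 + 257512*(1/366248) = 6874153/126999 + 32189/45781 = 318793569304/5814141219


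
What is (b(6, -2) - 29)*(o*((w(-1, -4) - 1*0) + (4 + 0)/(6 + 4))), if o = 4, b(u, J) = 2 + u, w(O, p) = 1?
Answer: -588/5 ≈ -117.60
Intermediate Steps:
(b(6, -2) - 29)*(o*((w(-1, -4) - 1*0) + (4 + 0)/(6 + 4))) = ((2 + 6) - 29)*(4*((1 - 1*0) + (4 + 0)/(6 + 4))) = (8 - 29)*(4*((1 + 0) + 4/10)) = -84*(1 + 4*(⅒)) = -84*(1 + ⅖) = -84*7/5 = -21*28/5 = -588/5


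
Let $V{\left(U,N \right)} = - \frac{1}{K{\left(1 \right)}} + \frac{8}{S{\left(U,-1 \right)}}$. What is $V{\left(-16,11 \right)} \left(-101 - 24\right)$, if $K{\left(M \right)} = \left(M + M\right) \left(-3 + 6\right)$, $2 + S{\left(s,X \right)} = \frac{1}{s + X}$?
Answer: $\frac{21275}{42} \approx 506.55$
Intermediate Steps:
$S{\left(s,X \right)} = -2 + \frac{1}{X + s}$ ($S{\left(s,X \right)} = -2 + \frac{1}{s + X} = -2 + \frac{1}{X + s}$)
$K{\left(M \right)} = 6 M$ ($K{\left(M \right)} = 2 M 3 = 6 M$)
$V{\left(U,N \right)} = - \frac{1}{6} + \frac{8 \left(-1 + U\right)}{3 - 2 U}$ ($V{\left(U,N \right)} = - \frac{1}{6 \cdot 1} + \frac{8}{\frac{1}{-1 + U} \left(1 - -2 - 2 U\right)} = - \frac{1}{6} + \frac{8}{\frac{1}{-1 + U} \left(1 + 2 - 2 U\right)} = \left(-1\right) \frac{1}{6} + \frac{8}{\frac{1}{-1 + U} \left(3 - 2 U\right)} = - \frac{1}{6} + 8 \frac{-1 + U}{3 - 2 U} = - \frac{1}{6} + \frac{8 \left(-1 + U\right)}{3 - 2 U}$)
$V{\left(-16,11 \right)} \left(-101 - 24\right) = \frac{51 - -800}{6 \left(-3 + 2 \left(-16\right)\right)} \left(-101 - 24\right) = \frac{51 + 800}{6 \left(-3 - 32\right)} \left(-101 - 24\right) = \frac{1}{6} \frac{1}{-35} \cdot 851 \left(-125\right) = \frac{1}{6} \left(- \frac{1}{35}\right) 851 \left(-125\right) = \left(- \frac{851}{210}\right) \left(-125\right) = \frac{21275}{42}$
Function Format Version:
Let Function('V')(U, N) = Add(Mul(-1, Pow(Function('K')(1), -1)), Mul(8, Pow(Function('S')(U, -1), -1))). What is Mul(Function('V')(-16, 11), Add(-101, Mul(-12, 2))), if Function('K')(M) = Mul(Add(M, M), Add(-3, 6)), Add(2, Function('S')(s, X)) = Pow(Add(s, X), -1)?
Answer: Rational(21275, 42) ≈ 506.55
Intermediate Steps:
Function('S')(s, X) = Add(-2, Pow(Add(X, s), -1)) (Function('S')(s, X) = Add(-2, Pow(Add(s, X), -1)) = Add(-2, Pow(Add(X, s), -1)))
Function('K')(M) = Mul(6, M) (Function('K')(M) = Mul(Mul(2, M), 3) = Mul(6, M))
Function('V')(U, N) = Add(Rational(-1, 6), Mul(8, Pow(Add(3, Mul(-2, U)), -1), Add(-1, U))) (Function('V')(U, N) = Add(Mul(-1, Pow(Mul(6, 1), -1)), Mul(8, Pow(Mul(Pow(Add(-1, U), -1), Add(1, Mul(-2, -1), Mul(-2, U))), -1))) = Add(Mul(-1, Pow(6, -1)), Mul(8, Pow(Mul(Pow(Add(-1, U), -1), Add(1, 2, Mul(-2, U))), -1))) = Add(Mul(-1, Rational(1, 6)), Mul(8, Pow(Mul(Pow(Add(-1, U), -1), Add(3, Mul(-2, U))), -1))) = Add(Rational(-1, 6), Mul(8, Mul(Pow(Add(3, Mul(-2, U)), -1), Add(-1, U)))) = Add(Rational(-1, 6), Mul(8, Pow(Add(3, Mul(-2, U)), -1), Add(-1, U))))
Mul(Function('V')(-16, 11), Add(-101, Mul(-12, 2))) = Mul(Mul(Rational(1, 6), Pow(Add(-3, Mul(2, -16)), -1), Add(51, Mul(-50, -16))), Add(-101, Mul(-12, 2))) = Mul(Mul(Rational(1, 6), Pow(Add(-3, -32), -1), Add(51, 800)), Add(-101, -24)) = Mul(Mul(Rational(1, 6), Pow(-35, -1), 851), -125) = Mul(Mul(Rational(1, 6), Rational(-1, 35), 851), -125) = Mul(Rational(-851, 210), -125) = Rational(21275, 42)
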